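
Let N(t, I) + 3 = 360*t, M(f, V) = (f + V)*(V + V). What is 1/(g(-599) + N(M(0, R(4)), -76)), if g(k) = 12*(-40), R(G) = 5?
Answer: 1/17517 ≈ 5.7087e-5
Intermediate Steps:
M(f, V) = 2*V*(V + f) (M(f, V) = (V + f)*(2*V) = 2*V*(V + f))
g(k) = -480
N(t, I) = -3 + 360*t
1/(g(-599) + N(M(0, R(4)), -76)) = 1/(-480 + (-3 + 360*(2*5*(5 + 0)))) = 1/(-480 + (-3 + 360*(2*5*5))) = 1/(-480 + (-3 + 360*50)) = 1/(-480 + (-3 + 18000)) = 1/(-480 + 17997) = 1/17517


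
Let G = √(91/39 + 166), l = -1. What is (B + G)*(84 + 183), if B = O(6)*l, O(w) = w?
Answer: -1602 + 89*√1515 ≈ 1862.1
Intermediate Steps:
B = -6 (B = 6*(-1) = -6)
G = √1515/3 (G = √(91*(1/39) + 166) = √(7/3 + 166) = √(505/3) = √1515/3 ≈ 12.974)
(B + G)*(84 + 183) = (-6 + √1515/3)*(84 + 183) = (-6 + √1515/3)*267 = -1602 + 89*√1515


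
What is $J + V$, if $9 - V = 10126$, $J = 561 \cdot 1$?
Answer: $-9556$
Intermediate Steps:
$J = 561$
$V = -10117$ ($V = 9 - 10126 = -10117$)
$J + V = 561 - 10117 = -9556$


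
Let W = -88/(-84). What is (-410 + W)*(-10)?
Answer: 85880/21 ≈ 4089.5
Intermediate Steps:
W = 22/21 (W = -88*(-1/84) = 22/21 ≈ 1.0476)
(-410 + W)*(-10) = (-410 + 22/21)*(-10) = -8588/21*(-10) = 85880/21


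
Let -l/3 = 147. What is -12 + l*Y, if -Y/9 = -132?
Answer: -523920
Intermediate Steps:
Y = 1188 (Y = -9*(-132) = 1188)
l = -441 (l = -3*147 = -441)
-12 + l*Y = -12 - 441*1188 = -12 - 523908 = -523920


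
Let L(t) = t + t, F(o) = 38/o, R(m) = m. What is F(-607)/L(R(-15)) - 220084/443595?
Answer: -133029101/269262165 ≈ -0.49405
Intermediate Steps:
L(t) = 2*t
F(-607)/L(R(-15)) - 220084/443595 = (38/(-607))/((2*(-15))) - 220084/443595 = (38*(-1/607))/(-30) - 220084*1/443595 = -38/607*(-1/30) - 220084/443595 = 19/9105 - 220084/443595 = -133029101/269262165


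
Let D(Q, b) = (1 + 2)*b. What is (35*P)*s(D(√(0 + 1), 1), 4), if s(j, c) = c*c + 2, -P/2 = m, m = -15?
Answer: 18900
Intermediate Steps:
D(Q, b) = 3*b
P = 30 (P = -2*(-15) = 30)
s(j, c) = 2 + c² (s(j, c) = c² + 2 = 2 + c²)
(35*P)*s(D(√(0 + 1), 1), 4) = (35*30)*(2 + 4²) = 1050*(2 + 16) = 1050*18 = 18900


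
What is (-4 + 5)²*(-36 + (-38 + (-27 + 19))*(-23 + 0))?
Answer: 1022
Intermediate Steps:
(-4 + 5)²*(-36 + (-38 + (-27 + 19))*(-23 + 0)) = 1²*(-36 + (-38 - 8)*(-23)) = 1*(-36 - 46*(-23)) = 1*(-36 + 1058) = 1*1022 = 1022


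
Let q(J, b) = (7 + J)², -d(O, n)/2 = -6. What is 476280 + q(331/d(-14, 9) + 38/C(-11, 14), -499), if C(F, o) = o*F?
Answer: 407643035809/853776 ≈ 4.7746e+5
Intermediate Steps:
d(O, n) = 12 (d(O, n) = -2*(-6) = 12)
C(F, o) = F*o
476280 + q(331/d(-14, 9) + 38/C(-11, 14), -499) = 476280 + (7 + (331/12 + 38/((-11*14))))² = 476280 + (7 + (331*(1/12) + 38/(-154)))² = 476280 + (7 + (331/12 + 38*(-1/154)))² = 476280 + (7 + (331/12 - 19/77))² = 476280 + (7 + 25259/924)² = 476280 + (31727/924)² = 476280 + 1006602529/853776 = 407643035809/853776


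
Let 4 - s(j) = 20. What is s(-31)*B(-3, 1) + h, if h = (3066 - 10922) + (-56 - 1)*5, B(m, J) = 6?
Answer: -8237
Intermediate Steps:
s(j) = -16 (s(j) = 4 - 1*20 = 4 - 20 = -16)
h = -8141 (h = -7856 - 57*5 = -7856 - 285 = -8141)
s(-31)*B(-3, 1) + h = -16*6 - 8141 = -96 - 8141 = -8237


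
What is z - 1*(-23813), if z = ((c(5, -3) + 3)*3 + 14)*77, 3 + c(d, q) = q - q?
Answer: 24891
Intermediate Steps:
c(d, q) = -3 (c(d, q) = -3 + (q - q) = -3 + 0 = -3)
z = 1078 (z = ((-3 + 3)*3 + 14)*77 = (0*3 + 14)*77 = (0 + 14)*77 = 14*77 = 1078)
z - 1*(-23813) = 1078 - 1*(-23813) = 1078 + 23813 = 24891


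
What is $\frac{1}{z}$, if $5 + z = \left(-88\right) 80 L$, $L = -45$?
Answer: $\frac{1}{316795} \approx 3.1566 \cdot 10^{-6}$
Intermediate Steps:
$z = 316795$ ($z = -5 + \left(-88\right) 80 \left(-45\right) = -5 - -316800 = -5 + 316800 = 316795$)
$\frac{1}{z} = \frac{1}{316795}$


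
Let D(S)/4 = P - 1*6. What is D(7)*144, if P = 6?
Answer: 0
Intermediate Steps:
D(S) = 0 (D(S) = 4*(6 - 1*6) = 4*(6 - 6) = 4*0 = 0)
D(7)*144 = 0*144 = 0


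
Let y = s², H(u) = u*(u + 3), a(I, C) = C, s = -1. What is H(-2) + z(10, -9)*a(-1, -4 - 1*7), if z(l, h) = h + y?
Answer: 86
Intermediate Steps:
H(u) = u*(3 + u)
y = 1 (y = (-1)² = 1)
z(l, h) = 1 + h (z(l, h) = h + 1 = 1 + h)
H(-2) + z(10, -9)*a(-1, -4 - 1*7) = -2*(3 - 2) + (1 - 9)*(-4 - 1*7) = -2*1 - 8*(-4 - 7) = -2 - 8*(-11) = -2 + 88 = 86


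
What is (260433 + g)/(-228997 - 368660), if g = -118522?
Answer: -141911/597657 ≈ -0.23745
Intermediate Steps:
(260433 + g)/(-228997 - 368660) = (260433 - 118522)/(-228997 - 368660) = 141911/(-597657) = 141911*(-1/597657) = -141911/597657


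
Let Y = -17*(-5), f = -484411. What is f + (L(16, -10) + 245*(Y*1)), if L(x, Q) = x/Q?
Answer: -2317938/5 ≈ -4.6359e+5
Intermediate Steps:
Y = 85
f + (L(16, -10) + 245*(Y*1)) = -484411 + (16/(-10) + 245*(85*1)) = -484411 + (16*(-⅒) + 245*85) = -484411 + (-8/5 + 20825) = -484411 + 104117/5 = -2317938/5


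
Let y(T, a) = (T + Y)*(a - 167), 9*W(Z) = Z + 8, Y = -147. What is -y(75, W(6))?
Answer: -11912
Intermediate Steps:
W(Z) = 8/9 + Z/9 (W(Z) = (Z + 8)/9 = (8 + Z)/9 = 8/9 + Z/9)
y(T, a) = (-167 + a)*(-147 + T) (y(T, a) = (T - 147)*(a - 167) = (-147 + T)*(-167 + a) = (-167 + a)*(-147 + T))
-y(75, W(6)) = -(24549 - 167*75 - 147*(8/9 + (⅑)*6) + 75*(8/9 + (⅑)*6)) = -(24549 - 12525 - 147*(8/9 + ⅔) + 75*(8/9 + ⅔)) = -(24549 - 12525 - 147*14/9 + 75*(14/9)) = -(24549 - 12525 - 686/3 + 350/3) = -1*11912 = -11912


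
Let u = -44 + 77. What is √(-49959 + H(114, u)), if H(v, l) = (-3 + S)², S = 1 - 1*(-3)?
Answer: I*√49958 ≈ 223.51*I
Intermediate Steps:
S = 4 (S = 1 + 3 = 4)
u = 33
H(v, l) = 1 (H(v, l) = (-3 + 4)² = 1² = 1)
√(-49959 + H(114, u)) = √(-49959 + 1) = √(-49958) = I*√49958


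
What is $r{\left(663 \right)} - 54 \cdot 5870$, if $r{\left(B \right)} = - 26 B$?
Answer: $-334218$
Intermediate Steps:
$r{\left(663 \right)} - 54 \cdot 5870 = \left(-26\right) 663 - 54 \cdot 5870 = -17238 - 316980 = -334218$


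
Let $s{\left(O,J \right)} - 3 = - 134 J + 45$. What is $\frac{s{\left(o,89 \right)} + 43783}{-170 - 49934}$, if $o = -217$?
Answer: $- \frac{31905}{50104} \approx -0.63678$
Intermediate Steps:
$s{\left(O,J \right)} = 48 - 134 J$ ($s{\left(O,J \right)} = 3 - \left(-45 + 134 J\right) = 48 - 134 J$)
$\frac{s{\left(o,89 \right)} + 43783}{-170 - 49934} = \frac{\left(48 - 11926\right) + 43783}{-170 - 49934} = \frac{\left(48 - 11926\right) + 43783}{-50104} = \left(-11878 + 43783\right) \left(- \frac{1}{50104}\right) = 31905 \left(- \frac{1}{50104}\right) = - \frac{31905}{50104}$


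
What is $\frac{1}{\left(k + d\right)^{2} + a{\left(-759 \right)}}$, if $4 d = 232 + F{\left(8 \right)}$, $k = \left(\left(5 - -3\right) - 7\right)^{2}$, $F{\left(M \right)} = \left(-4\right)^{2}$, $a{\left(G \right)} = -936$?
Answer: $\frac{1}{3033} \approx 0.00032971$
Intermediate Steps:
$F{\left(M \right)} = 16$
$k = 1$ ($k = \left(\left(5 + 3\right) - 7\right)^{2} = \left(8 - 7\right)^{2} = 1^{2} = 1$)
$d = 62$ ($d = \frac{232 + 16}{4} = \frac{1}{4} \cdot 248 = 62$)
$\frac{1}{\left(k + d\right)^{2} + a{\left(-759 \right)}} = \frac{1}{\left(1 + 62\right)^{2} - 936} = \frac{1}{63^{2} - 936} = \frac{1}{3969 - 936} = \frac{1}{3033}$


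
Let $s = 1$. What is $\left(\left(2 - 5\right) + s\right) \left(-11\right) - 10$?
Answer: $12$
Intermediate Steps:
$\left(\left(2 - 5\right) + s\right) \left(-11\right) - 10 = \left(\left(2 - 5\right) + 1\right) \left(-11\right) - 10 = \left(-3 + 1\right) \left(-11\right) - 10 = \left(-2\right) \left(-11\right) - 10 = 22 - 10 = 12$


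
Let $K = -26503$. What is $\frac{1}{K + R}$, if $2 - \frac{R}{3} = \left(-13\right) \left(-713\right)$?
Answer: $- \frac{1}{54304} \approx -1.8415 \cdot 10^{-5}$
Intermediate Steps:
$R = -27801$ ($R = 6 - 3 \left(\left(-13\right) \left(-713\right)\right) = 6 - 27807 = -27801$)
$\frac{1}{K + R} = \frac{1}{-26503 - 27801} = \frac{1}{-54304} = - \frac{1}{54304}$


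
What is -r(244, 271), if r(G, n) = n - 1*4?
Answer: -267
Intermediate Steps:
r(G, n) = -4 + n (r(G, n) = n - 4 = -4 + n)
-r(244, 271) = -(-4 + 271) = -1*267 = -267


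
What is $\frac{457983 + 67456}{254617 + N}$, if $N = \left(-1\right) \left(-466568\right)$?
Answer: $\frac{525439}{721185} \approx 0.72858$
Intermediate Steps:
$N = 466568$
$\frac{457983 + 67456}{254617 + N} = \frac{457983 + 67456}{254617 + 466568} = \frac{525439}{721185}$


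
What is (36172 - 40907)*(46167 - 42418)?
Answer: -17751515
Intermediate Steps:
(36172 - 40907)*(46167 - 42418) = -4735*3749 = -17751515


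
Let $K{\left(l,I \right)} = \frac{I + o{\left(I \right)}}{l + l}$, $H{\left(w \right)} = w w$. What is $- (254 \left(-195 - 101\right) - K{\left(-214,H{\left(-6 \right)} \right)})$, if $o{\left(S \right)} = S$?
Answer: $\frac{8044670}{107} \approx 75184.0$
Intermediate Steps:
$H{\left(w \right)} = w^{2}$
$K{\left(l,I \right)} = \frac{I}{l}$ ($K{\left(l,I \right)} = \frac{I + I}{l + l} = \frac{2 I}{2 l} = 2 I \frac{1}{2 l} = \frac{I}{l}$)
$- (254 \left(-195 - 101\right) - K{\left(-214,H{\left(-6 \right)} \right)}) = - (254 \left(-195 - 101\right) - \frac{\left(-6\right)^{2}}{-214}) = - (254 \left(-296\right) - 36 \left(- \frac{1}{214}\right)) = - (-75184 - - \frac{18}{107}) = - (-75184 + \frac{18}{107}) = \left(-1\right) \left(- \frac{8044670}{107}\right) = \frac{8044670}{107}$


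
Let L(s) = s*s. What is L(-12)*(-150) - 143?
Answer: -21743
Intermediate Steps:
L(s) = s²
L(-12)*(-150) - 143 = (-12)²*(-150) - 143 = 144*(-150) - 143 = -21600 - 143 = -21743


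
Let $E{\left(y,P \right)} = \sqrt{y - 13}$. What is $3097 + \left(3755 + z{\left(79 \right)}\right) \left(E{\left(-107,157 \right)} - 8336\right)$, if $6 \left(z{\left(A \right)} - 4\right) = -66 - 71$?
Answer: $- \frac{93424765}{3} + \frac{22417 i \sqrt{30}}{3} \approx -3.1142 \cdot 10^{7} + 40928.0 i$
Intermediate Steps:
$E{\left(y,P \right)} = \sqrt{-13 + y}$
$z{\left(A \right)} = - \frac{113}{6}$ ($z{\left(A \right)} = 4 + \frac{-66 - 71}{6} = 4 + \frac{1}{6} \left(-137\right) = 4 - \frac{137}{6} = - \frac{113}{6}$)
$3097 + \left(3755 + z{\left(79 \right)}\right) \left(E{\left(-107,157 \right)} - 8336\right) = 3097 + \left(3755 - \frac{113}{6}\right) \left(\sqrt{-13 - 107} - 8336\right) = 3097 + \frac{22417 \left(\sqrt{-120} - 8336\right)}{6} = 3097 + \frac{22417 \left(2 i \sqrt{30} - 8336\right)}{6} = 3097 + \frac{22417 \left(-8336 + 2 i \sqrt{30}\right)}{6} = 3097 - \left(\frac{93434056}{3} - \frac{22417 i \sqrt{30}}{3}\right) = - \frac{93424765}{3} + \frac{22417 i \sqrt{30}}{3}$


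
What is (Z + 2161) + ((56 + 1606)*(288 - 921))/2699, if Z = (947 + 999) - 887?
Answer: 7638734/2699 ≈ 2830.2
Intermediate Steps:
Z = 1059 (Z = 1946 - 887 = 1059)
(Z + 2161) + ((56 + 1606)*(288 - 921))/2699 = (1059 + 2161) + ((56 + 1606)*(288 - 921))/2699 = 3220 + (1662*(-633))*(1/2699) = 3220 - 1052046*1/2699 = 3220 - 1052046/2699 = 7638734/2699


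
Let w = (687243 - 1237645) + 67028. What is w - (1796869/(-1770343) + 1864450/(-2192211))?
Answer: -38284704666146057/79203375477 ≈ -4.8337e+5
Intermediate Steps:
w = -483374 (w = -550402 + 67028 = -483374)
w - (1796869/(-1770343) + 1864450/(-2192211)) = -483374 - (1796869/(-1770343) + 1864450/(-2192211)) = -483374 - (1796869*(-1/1770343) + 1864450*(-1/2192211)) = -483374 - (-1796869/1770343 - 38050/44739) = -483374 - 1*(-147751673341/79203375477) = -483374 + 147751673341/79203375477 = -38284704666146057/79203375477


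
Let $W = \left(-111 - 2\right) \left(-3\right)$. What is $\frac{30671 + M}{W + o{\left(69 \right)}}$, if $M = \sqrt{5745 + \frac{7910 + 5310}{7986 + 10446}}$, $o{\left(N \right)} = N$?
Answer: $\frac{30671}{408} + \frac{\sqrt{52952530}}{39168} \approx 75.36$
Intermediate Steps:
$W = 339$ ($W = \left(-113\right) \left(-3\right) = 339$)
$M = \frac{\sqrt{52952530}}{96}$ ($M = \sqrt{5745 + \frac{13220}{18432}} = \sqrt{5745 + 13220 \cdot \frac{1}{18432}} = \sqrt{5745 + \frac{3305}{4608}} = \sqrt{\frac{26476265}{4608}} = \frac{\sqrt{52952530}}{96} \approx 75.801$)
$\frac{30671 + M}{W + o{\left(69 \right)}} = \frac{30671 + \frac{\sqrt{52952530}}{96}}{339 + 69} = \frac{30671 + \frac{\sqrt{52952530}}{96}}{408} = \left(30671 + \frac{\sqrt{52952530}}{96}\right) \frac{1}{408} = \frac{30671}{408} + \frac{\sqrt{52952530}}{39168}$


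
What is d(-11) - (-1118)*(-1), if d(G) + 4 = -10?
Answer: -1132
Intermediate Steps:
d(G) = -14 (d(G) = -4 - 10 = -14)
d(-11) - (-1118)*(-1) = -14 - (-1118)*(-1) = -14 - 43*26 = -14 - 1118 = -1132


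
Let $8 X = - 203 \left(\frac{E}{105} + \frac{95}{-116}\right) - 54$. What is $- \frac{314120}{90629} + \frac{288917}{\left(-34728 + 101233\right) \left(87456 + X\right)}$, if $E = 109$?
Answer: $- \frac{175365181212722392}{50596583538883459} \approx -3.466$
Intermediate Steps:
$X = - \frac{5909}{480}$ ($X = \frac{- 203 \left(\frac{109}{105} + \frac{95}{-116}\right) - 54}{8} = \frac{- 203 \left(109 \cdot \frac{1}{105} + 95 \left(- \frac{1}{116}\right)\right) - 54}{8} = \frac{- 203 \left(\frac{109}{105} - \frac{95}{116}\right) - 54}{8} = \frac{\left(-203\right) \frac{2669}{12180} - 54}{8} = \frac{- \frac{2669}{60} - 54}{8} = \frac{1}{8} \left(- \frac{5909}{60}\right) = - \frac{5909}{480} \approx -12.31$)
$- \frac{314120}{90629} + \frac{288917}{\left(-34728 + 101233\right) \left(87456 + X\right)} = - \frac{314120}{90629} + \frac{288917}{\left(-34728 + 101233\right) \left(87456 - \frac{5909}{480}\right)} = \left(-314120\right) \frac{1}{90629} + \frac{288917}{66505 \cdot \frac{41972971}{480}} = - \frac{314120}{90629} + \frac{288917}{\frac{558282487271}{96}} = - \frac{314120}{90629} + 288917 \cdot \frac{96}{558282487271} = - \frac{314120}{90629} + \frac{27736032}{558282487271} = - \frac{175365181212722392}{50596583538883459}$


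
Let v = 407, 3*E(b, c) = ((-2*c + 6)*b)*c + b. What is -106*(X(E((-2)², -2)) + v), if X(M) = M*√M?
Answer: -43142 + 16112*I*√57/9 ≈ -43142.0 + 13516.0*I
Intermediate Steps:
E(b, c) = b/3 + b*c*(6 - 2*c)/3 (E(b, c) = (((-2*c + 6)*b)*c + b)/3 = (((6 - 2*c)*b)*c + b)/3 = ((b*(6 - 2*c))*c + b)/3 = (b*c*(6 - 2*c) + b)/3 = (b + b*c*(6 - 2*c))/3 = b/3 + b*c*(6 - 2*c)/3)
X(M) = M^(3/2)
-106*(X(E((-2)², -2)) + v) = -106*(((⅓)*(-2)²*(1 - 2*(-2)² + 6*(-2)))^(3/2) + 407) = -106*(((⅓)*4*(1 - 2*4 - 12))^(3/2) + 407) = -106*(((⅓)*4*(1 - 8 - 12))^(3/2) + 407) = -106*(((⅓)*4*(-19))^(3/2) + 407) = -106*((-76/3)^(3/2) + 407) = -106*(-152*I*√57/9 + 407) = -106*(407 - 152*I*√57/9) = -43142 + 16112*I*√57/9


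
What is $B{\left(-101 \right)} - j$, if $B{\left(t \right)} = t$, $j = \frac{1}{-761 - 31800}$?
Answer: $- \frac{3288660}{32561} \approx -101.0$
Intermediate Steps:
$j = - \frac{1}{32561}$ ($j = \frac{1}{-32561} = - \frac{1}{32561} \approx -3.0712 \cdot 10^{-5}$)
$B{\left(-101 \right)} - j = -101 - - \frac{1}{32561} = -101 + \frac{1}{32561} = - \frac{3288660}{32561}$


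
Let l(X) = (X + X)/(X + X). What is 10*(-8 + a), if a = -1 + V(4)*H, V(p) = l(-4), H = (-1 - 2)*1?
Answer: -120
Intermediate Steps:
l(X) = 1 (l(X) = (2*X)/((2*X)) = (2*X)*(1/(2*X)) = 1)
H = -3 (H = -3*1 = -3)
V(p) = 1
a = -4 (a = -1 + 1*(-3) = -1 - 3 = -4)
10*(-8 + a) = 10*(-8 - 4) = 10*(-12) = -120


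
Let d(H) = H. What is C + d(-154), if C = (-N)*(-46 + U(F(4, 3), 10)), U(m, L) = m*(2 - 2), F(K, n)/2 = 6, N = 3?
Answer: -16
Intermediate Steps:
F(K, n) = 12 (F(K, n) = 2*6 = 12)
U(m, L) = 0 (U(m, L) = m*0 = 0)
C = 138 (C = (-1*3)*(-46 + 0) = -3*(-46) = 138)
C + d(-154) = 138 - 154 = -16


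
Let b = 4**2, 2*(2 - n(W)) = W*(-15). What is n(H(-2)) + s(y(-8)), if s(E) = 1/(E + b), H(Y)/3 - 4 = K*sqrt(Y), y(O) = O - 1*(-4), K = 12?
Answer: 1105/12 + 270*I*sqrt(2) ≈ 92.083 + 381.84*I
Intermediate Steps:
y(O) = 4 + O (y(O) = O + 4 = 4 + O)
H(Y) = 12 + 36*sqrt(Y) (H(Y) = 12 + 3*(12*sqrt(Y)) = 12 + 36*sqrt(Y))
n(W) = 2 + 15*W/2 (n(W) = 2 - W*(-15)/2 = 2 - (-15)*W/2 = 2 + 15*W/2)
b = 16
s(E) = 1/(16 + E) (s(E) = 1/(E + 16) = 1/(16 + E))
n(H(-2)) + s(y(-8)) = (2 + 15*(12 + 36*sqrt(-2))/2) + 1/(16 + (4 - 8)) = (2 + 15*(12 + 36*(I*sqrt(2)))/2) + 1/(16 - 4) = (2 + 15*(12 + 36*I*sqrt(2))/2) + 1/12 = (2 + (90 + 270*I*sqrt(2))) + 1/12 = (92 + 270*I*sqrt(2)) + 1/12 = 1105/12 + 270*I*sqrt(2)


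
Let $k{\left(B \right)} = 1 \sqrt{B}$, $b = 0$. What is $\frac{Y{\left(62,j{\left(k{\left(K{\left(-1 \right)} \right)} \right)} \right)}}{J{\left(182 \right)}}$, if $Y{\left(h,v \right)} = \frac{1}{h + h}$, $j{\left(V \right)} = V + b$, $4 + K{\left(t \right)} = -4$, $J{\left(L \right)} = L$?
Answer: $\frac{1}{22568} \approx 4.4311 \cdot 10^{-5}$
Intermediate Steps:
$K{\left(t \right)} = -8$ ($K{\left(t \right)} = -4 - 4 = -8$)
$k{\left(B \right)} = \sqrt{B}$
$j{\left(V \right)} = V$ ($j{\left(V \right)} = V + 0 = V$)
$Y{\left(h,v \right)} = \frac{1}{2 h}$
$\frac{Y{\left(62,j{\left(k{\left(K{\left(-1 \right)} \right)} \right)} \right)}}{J{\left(182 \right)}} = \frac{\frac{1}{2} \cdot \frac{1}{62}}{182} = \frac{1}{2} \cdot \frac{1}{62} \cdot \frac{1}{182} = \frac{1}{124} \cdot \frac{1}{182} = \frac{1}{22568}$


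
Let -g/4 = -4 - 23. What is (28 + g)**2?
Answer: 18496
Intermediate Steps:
g = 108 (g = -4*(-4 - 23) = -4*(-27) = 108)
(28 + g)**2 = (28 + 108)**2 = 136**2 = 18496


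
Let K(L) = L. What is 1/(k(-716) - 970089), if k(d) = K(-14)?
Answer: -1/970103 ≈ -1.0308e-6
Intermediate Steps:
k(d) = -14
1/(k(-716) - 970089) = 1/(-14 - 970089) = 1/(-970103) = -1/970103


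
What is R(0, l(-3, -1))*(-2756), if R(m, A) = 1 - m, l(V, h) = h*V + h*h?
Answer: -2756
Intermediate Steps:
l(V, h) = h² + V*h (l(V, h) = V*h + h² = h² + V*h)
R(0, l(-3, -1))*(-2756) = (1 - 1*0)*(-2756) = (1 + 0)*(-2756) = 1*(-2756) = -2756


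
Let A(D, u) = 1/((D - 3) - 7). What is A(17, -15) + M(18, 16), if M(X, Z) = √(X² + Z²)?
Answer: ⅐ + 2*√145 ≈ 24.226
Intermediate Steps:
A(D, u) = 1/(-10 + D) (A(D, u) = 1/((-3 + D) - 7) = 1/(-10 + D))
A(17, -15) + M(18, 16) = 1/(-10 + 17) + √(18² + 16²) = 1/7 + √(324 + 256) = ⅐ + √580 = ⅐ + 2*√145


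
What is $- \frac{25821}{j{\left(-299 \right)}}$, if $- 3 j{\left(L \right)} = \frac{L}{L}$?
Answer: $77463$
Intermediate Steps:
$j{\left(L \right)} = - \frac{1}{3}$ ($j{\left(L \right)} = - \frac{L \frac{1}{L}}{3} = \left(- \frac{1}{3}\right) 1 = - \frac{1}{3}$)
$- \frac{25821}{j{\left(-299 \right)}} = - \frac{25821}{- \frac{1}{3}} = \left(-25821\right) \left(-3\right) = 77463$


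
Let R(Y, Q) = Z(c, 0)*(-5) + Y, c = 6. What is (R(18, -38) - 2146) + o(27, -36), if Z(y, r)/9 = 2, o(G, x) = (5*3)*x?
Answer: -2758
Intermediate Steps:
o(G, x) = 15*x
Z(y, r) = 18 (Z(y, r) = 9*2 = 18)
R(Y, Q) = -90 + Y (R(Y, Q) = 18*(-5) + Y = -90 + Y)
(R(18, -38) - 2146) + o(27, -36) = ((-90 + 18) - 2146) + 15*(-36) = (-72 - 2146) - 540 = -2218 - 540 = -2758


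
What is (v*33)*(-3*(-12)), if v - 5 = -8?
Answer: -3564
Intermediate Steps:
v = -3 (v = 5 - 8 = -3)
(v*33)*(-3*(-12)) = (-3*33)*(-3*(-12)) = -99*36 = -3564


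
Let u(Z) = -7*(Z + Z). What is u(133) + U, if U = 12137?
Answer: 10275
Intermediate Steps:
u(Z) = -14*Z
u(133) + U = -14*133 + 12137 = -1862 + 12137 = 10275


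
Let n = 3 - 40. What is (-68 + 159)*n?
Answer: -3367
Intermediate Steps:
n = -37
(-68 + 159)*n = (-68 + 159)*(-37) = 91*(-37) = -3367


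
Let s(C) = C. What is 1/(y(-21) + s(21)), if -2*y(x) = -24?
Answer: 1/33 ≈ 0.030303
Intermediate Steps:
y(x) = 12 (y(x) = -½*(-24) = 12)
1/(y(-21) + s(21)) = 1/(12 + 21) = 1/33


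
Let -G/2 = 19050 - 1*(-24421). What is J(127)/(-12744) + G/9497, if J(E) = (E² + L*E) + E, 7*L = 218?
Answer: -4549769251/423604188 ≈ -10.741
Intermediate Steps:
G = -86942 (G = -2*(19050 - 1*(-24421)) = -2*(19050 + 24421) = -2*43471 = -86942)
L = 218/7 (L = (⅐)*218 = 218/7 ≈ 31.143)
J(E) = E² + 225*E/7 (J(E) = (E² + 218*E/7) + E = E² + 225*E/7)
J(127)/(-12744) + G/9497 = ((⅐)*127*(225 + 7*127))/(-12744) - 86942/9497 = ((⅐)*127*(225 + 889))*(-1/12744) - 86942*1/9497 = ((⅐)*127*1114)*(-1/12744) - 86942/9497 = (141478/7)*(-1/12744) - 86942/9497 = -70739/44604 - 86942/9497 = -4549769251/423604188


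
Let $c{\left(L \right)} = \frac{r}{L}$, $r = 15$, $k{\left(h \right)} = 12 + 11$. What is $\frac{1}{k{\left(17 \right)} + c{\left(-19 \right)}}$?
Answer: $\frac{19}{422} \approx 0.045024$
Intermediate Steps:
$k{\left(h \right)} = 23$
$c{\left(L \right)} = \frac{15}{L}$
$\frac{1}{k{\left(17 \right)} + c{\left(-19 \right)}} = \frac{1}{23 + \frac{15}{-19}} = \frac{1}{23 + 15 \left(- \frac{1}{19}\right)} = \frac{1}{23 - \frac{15}{19}} = \frac{1}{\frac{422}{19}} = \frac{19}{422}$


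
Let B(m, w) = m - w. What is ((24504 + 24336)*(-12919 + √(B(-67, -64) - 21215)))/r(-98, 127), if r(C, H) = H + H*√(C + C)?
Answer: (-630963960 + 5030520*I*√2)*(127 - 1778*I)/3177413 ≈ -21238.0 + 3.5336e+5*I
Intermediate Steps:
r(C, H) = H + H*√2*√C (r(C, H) = H + H*√(2*C) = H + H*(√2*√C) = H + H*√2*√C)
((24504 + 24336)*(-12919 + √(B(-67, -64) - 21215)))/r(-98, 127) = ((24504 + 24336)*(-12919 + √((-67 - 1*(-64)) - 21215)))/((127*(1 + √2*√(-98)))) = (48840*(-12919 + √((-67 + 64) - 21215)))/((127*(1 + √2*(7*I*√2)))) = (48840*(-12919 + √(-3 - 21215)))/((127*(1 + 14*I))) = (48840*(-12919 + √(-21218)))/(127 + 1778*I) = (48840*(-12919 + 103*I*√2))*((127 - 1778*I)/3177413) = (-630963960 + 5030520*I*√2)*((127 - 1778*I)/3177413) = (-630963960 + 5030520*I*√2)*(127 - 1778*I)/3177413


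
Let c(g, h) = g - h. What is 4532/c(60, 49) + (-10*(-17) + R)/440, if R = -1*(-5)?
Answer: 36291/88 ≈ 412.40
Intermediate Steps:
R = 5
4532/c(60, 49) + (-10*(-17) + R)/440 = 4532/(60 - 1*49) + (-10*(-17) + 5)/440 = 4532/(60 - 49) + (170 + 5)*(1/440) = 4532/11 + 175*(1/440) = 4532*(1/11) + 35/88 = 412 + 35/88 = 36291/88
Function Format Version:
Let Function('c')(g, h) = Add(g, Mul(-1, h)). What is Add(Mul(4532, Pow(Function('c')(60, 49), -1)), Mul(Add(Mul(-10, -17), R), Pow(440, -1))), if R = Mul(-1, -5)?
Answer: Rational(36291, 88) ≈ 412.40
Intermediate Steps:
R = 5
Add(Mul(4532, Pow(Function('c')(60, 49), -1)), Mul(Add(Mul(-10, -17), R), Pow(440, -1))) = Add(Mul(4532, Pow(Add(60, Mul(-1, 49)), -1)), Mul(Add(Mul(-10, -17), 5), Pow(440, -1))) = Add(Mul(4532, Pow(Add(60, -49), -1)), Mul(Add(170, 5), Rational(1, 440))) = Add(Mul(4532, Pow(11, -1)), Mul(175, Rational(1, 440))) = Add(Mul(4532, Rational(1, 11)), Rational(35, 88)) = Add(412, Rational(35, 88)) = Rational(36291, 88)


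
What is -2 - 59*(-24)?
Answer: 1414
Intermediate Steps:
-2 - 59*(-24) = -2 + 1416 = 1414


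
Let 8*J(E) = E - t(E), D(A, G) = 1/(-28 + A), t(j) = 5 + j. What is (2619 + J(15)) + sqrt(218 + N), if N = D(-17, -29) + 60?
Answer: 20947/8 + sqrt(62545)/15 ≈ 2635.0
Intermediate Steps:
J(E) = -5/8 (J(E) = (E - (5 + E))/8 = (E + (-5 - E))/8 = (1/8)*(-5) = -5/8)
N = 2699/45 (N = 1/(-28 - 17) + 60 = 1/(-45) + 60 = -1/45 + 60 = 2699/45 ≈ 59.978)
(2619 + J(15)) + sqrt(218 + N) = (2619 - 5/8) + sqrt(218 + 2699/45) = 20947/8 + sqrt(12509/45) = 20947/8 + sqrt(62545)/15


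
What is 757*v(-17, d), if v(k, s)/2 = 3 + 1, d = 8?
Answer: 6056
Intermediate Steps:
v(k, s) = 8 (v(k, s) = 2*(3 + 1) = 2*4 = 8)
757*v(-17, d) = 757*8 = 6056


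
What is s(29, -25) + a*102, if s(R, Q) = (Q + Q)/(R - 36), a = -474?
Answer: -338386/7 ≈ -48341.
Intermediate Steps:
s(R, Q) = 2*Q/(-36 + R) (s(R, Q) = (2*Q)/(-36 + R) = 2*Q/(-36 + R))
s(29, -25) + a*102 = 2*(-25)/(-36 + 29) - 474*102 = 2*(-25)/(-7) - 48348 = 2*(-25)*(-1/7) - 48348 = 50/7 - 48348 = -338386/7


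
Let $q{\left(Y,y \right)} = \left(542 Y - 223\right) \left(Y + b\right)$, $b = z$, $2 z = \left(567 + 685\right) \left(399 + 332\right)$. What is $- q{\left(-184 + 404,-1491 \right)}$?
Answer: $-54489077042$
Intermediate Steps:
$z = 457606$ ($z = \frac{\left(567 + 685\right) \left(399 + 332\right)}{2} = \frac{1252 \cdot 731}{2} = \frac{1}{2} \cdot 915212 = 457606$)
$b = 457606$
$q{\left(Y,y \right)} = \left(-223 + 542 Y\right) \left(457606 + Y\right)$ ($q{\left(Y,y \right)} = \left(542 Y - 223\right) \left(Y + 457606\right) = \left(-223 + 542 Y\right) \left(457606 + Y\right)$)
$- q{\left(-184 + 404,-1491 \right)} = - (-102046138 + 542 \left(-184 + 404\right)^{2} + 248022229 \left(-184 + 404\right)) = - (-102046138 + 542 \cdot 220^{2} + 248022229 \cdot 220) = - (-102046138 + 542 \cdot 48400 + 54564890380) = - (-102046138 + 26232800 + 54564890380) = \left(-1\right) 54489077042 = -54489077042$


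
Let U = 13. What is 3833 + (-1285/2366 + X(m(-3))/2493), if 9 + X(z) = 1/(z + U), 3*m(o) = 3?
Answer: 11302744112/2949219 ≈ 3832.5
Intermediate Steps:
m(o) = 1 (m(o) = (⅓)*3 = 1)
X(z) = -9 + 1/(13 + z) (X(z) = -9 + 1/(z + 13) = -9 + 1/(13 + z))
3833 + (-1285/2366 + X(m(-3))/2493) = 3833 + (-1285/2366 + ((-116 - 9*1)/(13 + 1))/2493) = 3833 + (-1285*1/2366 + ((-116 - 9)/14)*(1/2493)) = 3833 + (-1285/2366 + ((1/14)*(-125))*(1/2493)) = 3833 + (-1285/2366 - 125/14*1/2493) = 3833 + (-1285/2366 - 125/34902) = 3833 - 1612315/2949219 = 11302744112/2949219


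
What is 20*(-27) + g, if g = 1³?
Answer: -539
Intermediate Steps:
g = 1
20*(-27) + g = 20*(-27) + 1 = -540 + 1 = -539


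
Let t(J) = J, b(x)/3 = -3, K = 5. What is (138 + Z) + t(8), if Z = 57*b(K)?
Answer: -367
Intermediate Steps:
b(x) = -9 (b(x) = 3*(-3) = -9)
Z = -513 (Z = 57*(-9) = -513)
(138 + Z) + t(8) = (138 - 513) + 8 = -375 + 8 = -367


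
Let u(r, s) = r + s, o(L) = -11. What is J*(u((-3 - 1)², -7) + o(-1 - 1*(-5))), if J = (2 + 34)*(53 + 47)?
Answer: -7200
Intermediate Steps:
J = 3600 (J = 36*100 = 3600)
J*(u((-3 - 1)², -7) + o(-1 - 1*(-5))) = 3600*(((-3 - 1)² - 7) - 11) = 3600*(((-4)² - 7) - 11) = 3600*((16 - 7) - 11) = 3600*(9 - 11) = 3600*(-2) = -7200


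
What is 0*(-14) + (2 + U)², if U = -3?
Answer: 1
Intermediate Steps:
0*(-14) + (2 + U)² = 0*(-14) + (2 - 3)² = 0 + (-1)² = 0 + 1 = 1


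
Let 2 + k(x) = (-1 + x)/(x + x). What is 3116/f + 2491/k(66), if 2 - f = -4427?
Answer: -1455688264/881371 ≈ -1651.6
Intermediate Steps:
f = 4429 (f = 2 - 1*(-4427) = 2 + 4427 = 4429)
k(x) = -2 + (-1 + x)/(2*x) (k(x) = -2 + (-1 + x)/(x + x) = -2 + (-1 + x)/((2*x)) = -2 + (-1 + x)*(1/(2*x)) = -2 + (-1 + x)/(2*x))
3116/f + 2491/k(66) = 3116/4429 + 2491/(((1/2)*(-1 - 3*66)/66)) = 3116*(1/4429) + 2491/(((1/2)*(1/66)*(-1 - 198))) = 3116/4429 + 2491/(((1/2)*(1/66)*(-199))) = 3116/4429 + 2491/(-199/132) = 3116/4429 + 2491*(-132/199) = 3116/4429 - 328812/199 = -1455688264/881371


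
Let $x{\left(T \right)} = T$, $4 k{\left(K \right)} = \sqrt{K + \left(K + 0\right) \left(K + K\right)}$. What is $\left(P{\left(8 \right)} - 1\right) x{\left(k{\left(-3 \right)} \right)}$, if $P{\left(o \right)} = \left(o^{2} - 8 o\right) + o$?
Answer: $\frac{7 \sqrt{15}}{4} \approx 6.7777$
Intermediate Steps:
$k{\left(K \right)} = \frac{\sqrt{K + 2 K^{2}}}{4}$ ($k{\left(K \right)} = \frac{\sqrt{K + \left(K + 0\right) \left(K + K\right)}}{4} = \frac{\sqrt{K + K 2 K}}{4} = \frac{\sqrt{K + 2 K^{2}}}{4}$)
$P{\left(o \right)} = o^{2} - 7 o$
$\left(P{\left(8 \right)} - 1\right) x{\left(k{\left(-3 \right)} \right)} = \left(8 \left(-7 + 8\right) - 1\right) \frac{\sqrt{- 3 \left(1 + 2 \left(-3\right)\right)}}{4} = \left(8 \cdot 1 - 1\right) \frac{\sqrt{- 3 \left(1 - 6\right)}}{4} = \left(8 - 1\right) \frac{\sqrt{\left(-3\right) \left(-5\right)}}{4} = 7 \frac{\sqrt{15}}{4} = \frac{7 \sqrt{15}}{4}$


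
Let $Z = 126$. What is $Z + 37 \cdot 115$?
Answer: $4381$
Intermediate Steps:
$Z + 37 \cdot 115 = 126 + 37 \cdot 115 = 126 + 4255 = 4381$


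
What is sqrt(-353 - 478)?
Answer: I*sqrt(831) ≈ 28.827*I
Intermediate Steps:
sqrt(-353 - 478) = sqrt(-831) = I*sqrt(831)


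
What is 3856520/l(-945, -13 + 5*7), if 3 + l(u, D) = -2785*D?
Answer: -3856520/61273 ≈ -62.940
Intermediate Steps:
l(u, D) = -3 - 2785*D
3856520/l(-945, -13 + 5*7) = 3856520/(-3 - 2785*(-13 + 5*7)) = 3856520/(-3 - 2785*(-13 + 35)) = 3856520/(-3 - 2785*22) = 3856520/(-3 - 61270) = 3856520/(-61273) = 3856520*(-1/61273) = -3856520/61273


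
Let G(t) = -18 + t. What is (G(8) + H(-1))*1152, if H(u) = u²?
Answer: -10368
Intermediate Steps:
(G(8) + H(-1))*1152 = ((-18 + 8) + (-1)²)*1152 = (-10 + 1)*1152 = -9*1152 = -10368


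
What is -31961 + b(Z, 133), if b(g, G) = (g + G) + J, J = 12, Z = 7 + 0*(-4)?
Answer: -31809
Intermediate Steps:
Z = 7 (Z = 7 + 0 = 7)
b(g, G) = 12 + G + g (b(g, G) = (g + G) + 12 = (G + g) + 12 = 12 + G + g)
-31961 + b(Z, 133) = -31961 + (12 + 133 + 7) = -31961 + 152 = -31809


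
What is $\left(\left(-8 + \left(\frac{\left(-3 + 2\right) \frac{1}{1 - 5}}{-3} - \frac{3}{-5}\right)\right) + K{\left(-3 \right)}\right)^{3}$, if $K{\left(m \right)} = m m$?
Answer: $\frac{753571}{216000} \approx 3.4888$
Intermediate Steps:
$K{\left(m \right)} = m^{2}$
$\left(\left(-8 + \left(\frac{\left(-3 + 2\right) \frac{1}{1 - 5}}{-3} - \frac{3}{-5}\right)\right) + K{\left(-3 \right)}\right)^{3} = \left(\left(-8 + \left(\frac{\left(-3 + 2\right) \frac{1}{1 - 5}}{-3} - \frac{3}{-5}\right)\right) + \left(-3\right)^{2}\right)^{3} = \left(\left(-8 + \left(- \frac{1}{-4} \left(- \frac{1}{3}\right) - - \frac{3}{5}\right)\right) + 9\right)^{3} = \left(\left(-8 + \left(\left(-1\right) \left(- \frac{1}{4}\right) \left(- \frac{1}{3}\right) + \frac{3}{5}\right)\right) + 9\right)^{3} = \left(\left(-8 + \left(\frac{1}{4} \left(- \frac{1}{3}\right) + \frac{3}{5}\right)\right) + 9\right)^{3} = \left(\left(-8 + \left(- \frac{1}{12} + \frac{3}{5}\right)\right) + 9\right)^{3} = \left(\left(-8 + \frac{31}{60}\right) + 9\right)^{3} = \left(- \frac{449}{60} + 9\right)^{3} = \left(\frac{91}{60}\right)^{3} = \frac{753571}{216000}$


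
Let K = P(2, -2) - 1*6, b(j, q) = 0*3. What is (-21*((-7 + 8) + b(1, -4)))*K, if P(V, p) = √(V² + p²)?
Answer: 126 - 42*√2 ≈ 66.603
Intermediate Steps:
b(j, q) = 0
K = -6 + 2*√2 (K = √(2² + (-2)²) - 1*6 = √(4 + 4) - 6 = √8 - 6 = 2*√2 - 6 = -6 + 2*√2 ≈ -3.1716)
(-21*((-7 + 8) + b(1, -4)))*K = (-21*((-7 + 8) + 0))*(-6 + 2*√2) = (-21*(1 + 0))*(-6 + 2*√2) = (-21*1)*(-6 + 2*√2) = -21*(-6 + 2*√2) = 126 - 42*√2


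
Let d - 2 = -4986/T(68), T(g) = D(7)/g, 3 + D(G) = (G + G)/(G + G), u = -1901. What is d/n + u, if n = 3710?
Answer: -491656/265 ≈ -1855.3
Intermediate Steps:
D(G) = -2 (D(G) = -3 + (G + G)/(G + G) = -3 + (2*G)/((2*G)) = -3 + (2*G)*(1/(2*G)) = -3 + 1 = -2)
T(g) = -2/g
d = 169526 (d = 2 - 4986/((-2/68)) = 2 - 4986/((-2*1/68)) = 2 - 4986/(-1/34) = 2 - 4986*(-34) = 2 + 169524 = 169526)
d/n + u = 169526/3710 - 1901 = 169526*(1/3710) - 1901 = 12109/265 - 1901 = -491656/265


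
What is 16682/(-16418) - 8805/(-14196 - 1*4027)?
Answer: -79717798/149592607 ≈ -0.53290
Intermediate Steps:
16682/(-16418) - 8805/(-14196 - 1*4027) = 16682*(-1/16418) - 8805/(-14196 - 4027) = -8341/8209 - 8805/(-18223) = -8341/8209 - 8805*(-1/18223) = -8341/8209 + 8805/18223 = -79717798/149592607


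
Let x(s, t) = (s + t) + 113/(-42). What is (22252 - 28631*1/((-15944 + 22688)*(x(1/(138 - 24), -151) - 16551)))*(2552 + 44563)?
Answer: 15708534100574930865/14983297664 ≈ 1.0484e+9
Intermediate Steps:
x(s, t) = -113/42 + s + t (x(s, t) = (s + t) + 113*(-1/42) = (s + t) - 113/42 = -113/42 + s + t)
(22252 - 28631*1/((-15944 + 22688)*(x(1/(138 - 24), -151) - 16551)))*(2552 + 44563) = (22252 - 28631*1/((-15944 + 22688)*((-113/42 + 1/(138 - 24) - 151) - 16551)))*(2552 + 44563) = (22252 - 28631*1/(6744*((-113/42 + 1/114 - 151) - 16551)))*47115 = (22252 - 28631*1/(6744*(-61319/399 - 16551)))*47115 = (22252 - 28631/((-6665168/399*6744)))*47115 = (22252 - 28631/(-14983297664/133))*47115 = (22252 - 28631*(-133/14983297664))*47115 = (22252 + 3807923/14983297664)*47115 = (333408343427251/14983297664)*47115 = 15708534100574930865/14983297664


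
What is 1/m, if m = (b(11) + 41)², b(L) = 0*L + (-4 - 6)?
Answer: 1/961 ≈ 0.0010406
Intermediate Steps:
b(L) = -10 (b(L) = 0 - 10 = -10)
m = 961 (m = (-10 + 41)² = 31² = 961)
1/m = 1/961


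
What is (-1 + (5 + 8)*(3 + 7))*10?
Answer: 1290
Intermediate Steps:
(-1 + (5 + 8)*(3 + 7))*10 = (-1 + 13*10)*10 = (-1 + 130)*10 = 129*10 = 1290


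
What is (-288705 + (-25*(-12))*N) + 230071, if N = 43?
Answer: -45734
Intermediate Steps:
(-288705 + (-25*(-12))*N) + 230071 = (-288705 - 25*(-12)*43) + 230071 = (-288705 + 300*43) + 230071 = (-288705 + 12900) + 230071 = -275805 + 230071 = -45734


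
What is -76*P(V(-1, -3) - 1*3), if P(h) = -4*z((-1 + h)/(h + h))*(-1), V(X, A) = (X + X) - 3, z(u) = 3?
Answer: -912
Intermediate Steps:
V(X, A) = -3 + 2*X (V(X, A) = 2*X - 3 = -3 + 2*X)
P(h) = 12 (P(h) = -4*3*(-1) = -12*(-1) = 12)
-76*P(V(-1, -3) - 1*3) = -76*12 = -912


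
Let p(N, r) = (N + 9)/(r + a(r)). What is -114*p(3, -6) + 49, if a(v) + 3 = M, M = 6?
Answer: 505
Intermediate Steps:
a(v) = 3 (a(v) = -3 + 6 = 3)
p(N, r) = (9 + N)/(3 + r) (p(N, r) = (N + 9)/(r + 3) = (9 + N)/(3 + r))
-114*p(3, -6) + 49 = -114*(9 + 3)/(3 - 6) + 49 = -114*12/(-3) + 49 = -(-38)*12 + 49 = -114*(-4) + 49 = 456 + 49 = 505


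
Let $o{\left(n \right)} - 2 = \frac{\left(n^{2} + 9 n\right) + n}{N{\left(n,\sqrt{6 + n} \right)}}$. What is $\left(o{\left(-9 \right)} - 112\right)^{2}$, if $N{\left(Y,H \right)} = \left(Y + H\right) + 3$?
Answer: $\frac{47740 \sqrt{3} + 129167 i}{4 \sqrt{3} + 11 i} \approx 11797.0 - 86.828 i$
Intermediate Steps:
$N{\left(Y,H \right)} = 3 + H + Y$ ($N{\left(Y,H \right)} = \left(H + Y\right) + 3 = 3 + H + Y$)
$o{\left(n \right)} = 2 + \frac{n^{2} + 10 n}{3 + n + \sqrt{6 + n}}$ ($o{\left(n \right)} = 2 + \frac{\left(n^{2} + 9 n\right) + n}{3 + \sqrt{6 + n} + n} = 2 + \frac{n^{2} + 10 n}{3 + n + \sqrt{6 + n}}$)
$\left(o{\left(-9 \right)} - 112\right)^{2} = \left(\frac{6 + \left(-9\right)^{2} + 2 \sqrt{6 - 9} + 12 \left(-9\right)}{3 - 9 + \sqrt{6 - 9}} - 112\right)^{2} = \left(\frac{6 + 81 + 2 \sqrt{-3} - 108}{3 - 9 + \sqrt{-3}} - 112\right)^{2} = \left(\frac{6 + 81 + 2 i \sqrt{3} - 108}{3 - 9 + i \sqrt{3}} - 112\right)^{2} = \left(\frac{6 + 81 + 2 i \sqrt{3} - 108}{-6 + i \sqrt{3}} - 112\right)^{2} = \left(\frac{-21 + 2 i \sqrt{3}}{-6 + i \sqrt{3}} - 112\right)^{2} = \left(-112 + \frac{-21 + 2 i \sqrt{3}}{-6 + i \sqrt{3}}\right)^{2}$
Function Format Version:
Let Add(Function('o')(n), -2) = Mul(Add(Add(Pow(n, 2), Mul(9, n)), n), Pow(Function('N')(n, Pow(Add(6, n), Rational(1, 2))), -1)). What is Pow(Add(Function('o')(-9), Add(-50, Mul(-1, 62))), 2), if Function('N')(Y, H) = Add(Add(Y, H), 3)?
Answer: Mul(Pow(Add(Mul(4, Pow(3, Rational(1, 2))), Mul(11, I)), -1), Add(Mul(47740, Pow(3, Rational(1, 2))), Mul(129167, I))) ≈ Add(11797., Mul(-86.828, I))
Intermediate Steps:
Function('N')(Y, H) = Add(3, H, Y) (Function('N')(Y, H) = Add(Add(H, Y), 3) = Add(3, H, Y))
Function('o')(n) = Add(2, Mul(Pow(Add(3, n, Pow(Add(6, n), Rational(1, 2))), -1), Add(Pow(n, 2), Mul(10, n)))) (Function('o')(n) = Add(2, Mul(Add(Add(Pow(n, 2), Mul(9, n)), n), Pow(Add(3, Pow(Add(6, n), Rational(1, 2)), n), -1))) = Add(2, Mul(Add(Pow(n, 2), Mul(10, n)), Pow(Add(3, n, Pow(Add(6, n), Rational(1, 2))), -1))) = Add(2, Mul(Pow(Add(3, n, Pow(Add(6, n), Rational(1, 2))), -1), Add(Pow(n, 2), Mul(10, n)))))
Pow(Add(Function('o')(-9), Add(-50, Mul(-1, 62))), 2) = Pow(Add(Mul(Pow(Add(3, -9, Pow(Add(6, -9), Rational(1, 2))), -1), Add(6, Pow(-9, 2), Mul(2, Pow(Add(6, -9), Rational(1, 2))), Mul(12, -9))), Add(-50, Mul(-1, 62))), 2) = Pow(Add(Mul(Pow(Add(3, -9, Pow(-3, Rational(1, 2))), -1), Add(6, 81, Mul(2, Pow(-3, Rational(1, 2))), -108)), Add(-50, -62)), 2) = Pow(Add(Mul(Pow(Add(3, -9, Mul(I, Pow(3, Rational(1, 2)))), -1), Add(6, 81, Mul(2, Mul(I, Pow(3, Rational(1, 2)))), -108)), -112), 2) = Pow(Add(Mul(Pow(Add(-6, Mul(I, Pow(3, Rational(1, 2)))), -1), Add(6, 81, Mul(2, I, Pow(3, Rational(1, 2))), -108)), -112), 2) = Pow(Add(Mul(Pow(Add(-6, Mul(I, Pow(3, Rational(1, 2)))), -1), Add(-21, Mul(2, I, Pow(3, Rational(1, 2))))), -112), 2) = Pow(Add(-112, Mul(Pow(Add(-6, Mul(I, Pow(3, Rational(1, 2)))), -1), Add(-21, Mul(2, I, Pow(3, Rational(1, 2)))))), 2)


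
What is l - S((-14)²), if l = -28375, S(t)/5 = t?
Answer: -29355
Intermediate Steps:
S(t) = 5*t
l - S((-14)²) = -28375 - 5*(-14)² = -28375 - 5*196 = -28375 - 1*980 = -28375 - 980 = -29355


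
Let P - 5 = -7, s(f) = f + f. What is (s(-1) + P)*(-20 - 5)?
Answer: 100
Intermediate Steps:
s(f) = 2*f
P = -2 (P = 5 - 7 = -2)
(s(-1) + P)*(-20 - 5) = (2*(-1) - 2)*(-20 - 5) = (-2 - 2)*(-25) = -4*(-25) = 100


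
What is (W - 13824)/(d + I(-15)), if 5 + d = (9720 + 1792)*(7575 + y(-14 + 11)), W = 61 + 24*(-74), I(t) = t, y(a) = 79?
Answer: -15539/88112828 ≈ -0.00017635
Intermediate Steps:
W = -1715 (W = 61 - 1776 = -1715)
d = 88112843 (d = -5 + (9720 + 1792)*(7575 + 79) = -5 + 11512*7654 = -5 + 88112848 = 88112843)
(W - 13824)/(d + I(-15)) = (-1715 - 13824)/(88112843 - 15) = -15539/88112828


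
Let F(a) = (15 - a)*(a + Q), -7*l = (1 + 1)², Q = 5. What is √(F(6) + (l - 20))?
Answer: 3*√427/7 ≈ 8.8560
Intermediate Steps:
l = -4/7 (l = -(1 + 1)²/7 = -⅐*2² = -⅐*4 = -4/7 ≈ -0.57143)
F(a) = (5 + a)*(15 - a) (F(a) = (15 - a)*(a + 5) = (15 - a)*(5 + a) = (5 + a)*(15 - a))
√(F(6) + (l - 20)) = √((75 - 1*6² + 10*6) + (-4/7 - 20)) = √((75 - 1*36 + 60) - 144/7) = √((75 - 36 + 60) - 144/7) = √(99 - 144/7) = √(549/7) = 3*√427/7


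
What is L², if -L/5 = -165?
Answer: 680625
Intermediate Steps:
L = 825 (L = -5*(-165) = 825)
L² = 825² = 680625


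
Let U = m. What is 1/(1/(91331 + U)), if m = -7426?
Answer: 83905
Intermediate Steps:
U = -7426
1/(1/(91331 + U)) = 1/(1/(91331 - 7426)) = 1/(1/83905) = 83905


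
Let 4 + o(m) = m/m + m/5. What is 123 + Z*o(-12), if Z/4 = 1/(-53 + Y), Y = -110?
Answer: 100353/815 ≈ 123.13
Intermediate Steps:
o(m) = -3 + m/5 (o(m) = -4 + (m/m + m/5) = -4 + (1 + m*(1/5)) = -4 + (1 + m/5) = -3 + m/5)
Z = -4/163 (Z = 4/(-53 - 110) = 4/(-163) = 4*(-1/163) = -4/163 ≈ -0.024540)
123 + Z*o(-12) = 123 - 4*(-3 + (1/5)*(-12))/163 = 123 - 4*(-3 - 12/5)/163 = 123 - 4/163*(-27/5) = 123 + 108/815 = 100353/815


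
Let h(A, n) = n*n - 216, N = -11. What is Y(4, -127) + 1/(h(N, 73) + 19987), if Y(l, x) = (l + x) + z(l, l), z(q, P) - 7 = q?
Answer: -2811199/25100 ≈ -112.00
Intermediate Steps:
z(q, P) = 7 + q
h(A, n) = -216 + n² (h(A, n) = n² - 216 = -216 + n²)
Y(l, x) = 7 + x + 2*l (Y(l, x) = (l + x) + (7 + l) = 7 + x + 2*l)
Y(4, -127) + 1/(h(N, 73) + 19987) = (7 - 127 + 2*4) + 1/((-216 + 73²) + 19987) = (7 - 127 + 8) + 1/((-216 + 5329) + 19987) = -112 + 1/(5113 + 19987) = -112 + 1/25100 = -2811199/25100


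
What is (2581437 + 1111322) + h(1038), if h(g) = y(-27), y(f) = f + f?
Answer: 3692705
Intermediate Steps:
y(f) = 2*f
h(g) = -54 (h(g) = 2*(-27) = -54)
(2581437 + 1111322) + h(1038) = (2581437 + 1111322) - 54 = 3692759 - 54 = 3692705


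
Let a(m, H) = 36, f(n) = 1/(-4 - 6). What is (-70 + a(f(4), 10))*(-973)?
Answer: 33082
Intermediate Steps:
f(n) = -1/10 (f(n) = 1/(-10) = -1/10)
(-70 + a(f(4), 10))*(-973) = (-70 + 36)*(-973) = -34*(-973) = 33082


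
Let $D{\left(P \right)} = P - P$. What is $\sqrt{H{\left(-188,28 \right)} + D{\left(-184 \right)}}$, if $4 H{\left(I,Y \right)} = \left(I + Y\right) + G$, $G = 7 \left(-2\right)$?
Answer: $\frac{i \sqrt{174}}{2} \approx 6.5955 i$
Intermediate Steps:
$G = -14$
$H{\left(I,Y \right)} = - \frac{7}{2} + \frac{I}{4} + \frac{Y}{4}$ ($H{\left(I,Y \right)} = \frac{\left(I + Y\right) - 14}{4} = \frac{-14 + I + Y}{4} = - \frac{7}{2} + \frac{I}{4} + \frac{Y}{4}$)
$D{\left(P \right)} = 0$
$\sqrt{H{\left(-188,28 \right)} + D{\left(-184 \right)}} = \sqrt{\left(- \frac{7}{2} + \frac{1}{4} \left(-188\right) + \frac{1}{4} \cdot 28\right) + 0} = \sqrt{\left(- \frac{7}{2} - 47 + 7\right) + 0} = \sqrt{- \frac{87}{2} + 0} = \sqrt{- \frac{87}{2}} = \frac{i \sqrt{174}}{2}$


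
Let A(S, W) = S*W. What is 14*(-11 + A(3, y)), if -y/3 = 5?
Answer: -784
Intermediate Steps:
y = -15 (y = -3*5 = -15)
14*(-11 + A(3, y)) = 14*(-11 + 3*(-15)) = 14*(-11 - 45) = 14*(-56) = -784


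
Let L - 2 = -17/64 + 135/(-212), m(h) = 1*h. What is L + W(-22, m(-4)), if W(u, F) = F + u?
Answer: -84469/3392 ≈ -24.902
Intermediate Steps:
m(h) = h
L = 3723/3392 (L = 2 + (-17/64 + 135/(-212)) = 2 + (-17*1/64 + 135*(-1/212)) = 2 + (-17/64 - 135/212) = 2 - 3061/3392 = 3723/3392 ≈ 1.0976)
L + W(-22, m(-4)) = 3723/3392 + (-4 - 22) = 3723/3392 - 26 = -84469/3392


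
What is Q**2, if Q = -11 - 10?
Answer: 441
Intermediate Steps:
Q = -21
Q**2 = (-21)**2 = 441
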